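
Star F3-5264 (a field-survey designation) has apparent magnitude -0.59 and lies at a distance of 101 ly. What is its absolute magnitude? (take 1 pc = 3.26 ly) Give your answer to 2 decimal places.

M ≈ -3.05

d = 101 ly / 3.26 = 30.98 pc
5 log₁₀(d/10 pc) = 5 log₁₀(30.98) − 5 = 2.456
M = m − 5 log₁₀(d/10) = -0.59 − 2.456 = -3.046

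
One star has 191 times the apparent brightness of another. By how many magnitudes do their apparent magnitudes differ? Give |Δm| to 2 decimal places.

|Δm| ≈ 5.70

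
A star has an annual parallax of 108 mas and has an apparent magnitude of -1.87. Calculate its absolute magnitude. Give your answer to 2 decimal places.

p = 108 mas = 0.108″ → d = 1/p = 9.259 pc
5 log₁₀(d/10 pc) = 5 log₁₀(9.259) − 5 = -0.167
M = m − 5 log₁₀(d/10) = -1.87 + 0.167 = -1.703

M ≈ -1.70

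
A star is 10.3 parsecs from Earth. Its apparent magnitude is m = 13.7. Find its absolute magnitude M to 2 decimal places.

M ≈ 13.64

5 log₁₀(d/10 pc) = 5 log₁₀(10.30) − 5 = 0.064
M = m − 5 log₁₀(d/10) = 13.7 − 0.064 = 13.636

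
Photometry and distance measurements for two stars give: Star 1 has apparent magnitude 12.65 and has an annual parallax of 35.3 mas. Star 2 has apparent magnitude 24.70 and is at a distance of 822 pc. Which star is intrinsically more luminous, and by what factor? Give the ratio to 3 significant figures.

Star 1 is more luminous, by a factor of 78.5.

Star 1: p = 35.3 mas = 0.0353″ → d = 1/p = 28.33 pc
Star 1: M = m − 5 log₁₀ d + 5 = 12.65 − 5·1.4522 + 5 = 10.389
Star 2: M = m − 5 log₁₀ d + 5 = 24.70 − 5·2.9149 + 5 = 15.126
ΔM = M_1 − M_2 = 10.389 − (15.126) = -4.737; smaller M is more luminous → Star 1.
L ratio = 10^(0.4 |ΔM|) = 10^1.895 = 78.47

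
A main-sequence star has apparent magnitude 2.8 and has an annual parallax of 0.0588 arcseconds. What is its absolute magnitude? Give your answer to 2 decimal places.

M ≈ 1.65

d = 1/p = 1/0.0588″ = 17.01 pc
5 log₁₀(d/10 pc) = 5 log₁₀(17.01) − 5 = 1.153
M = m − 5 log₁₀(d/10) = 2.8 − 1.153 = 1.647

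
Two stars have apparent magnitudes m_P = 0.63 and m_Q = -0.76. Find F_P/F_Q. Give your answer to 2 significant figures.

F_P/F_Q ≈ 0.28

Δm = 0.63 − (-0.76) = 1.39
Flux ratio = 10^(−0.4 Δm) = 10^(−0.4 × 1.39) = 10^-0.556 = 0.2780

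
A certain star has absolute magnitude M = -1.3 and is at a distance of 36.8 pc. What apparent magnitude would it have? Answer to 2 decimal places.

m = M + 5 log₁₀ d − 5 = -1.3 + 5·1.5658 − 5 = 1.529

m ≈ 1.53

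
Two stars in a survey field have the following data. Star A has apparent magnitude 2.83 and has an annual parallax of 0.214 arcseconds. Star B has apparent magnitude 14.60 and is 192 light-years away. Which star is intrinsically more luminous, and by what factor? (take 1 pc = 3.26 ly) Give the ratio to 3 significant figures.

Star A is more luminous, by a factor of 321.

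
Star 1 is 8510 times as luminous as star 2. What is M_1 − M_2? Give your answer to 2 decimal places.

Pogson: ΔM = −2.5 log₁₀(ratio) = −2.5 log₁₀(8510) = −2.5 × 3.9299 = -9.825
Star 1 is brighter, so it has the smaller magnitude: the difference is negative.

M_1 − M_2 ≈ -9.82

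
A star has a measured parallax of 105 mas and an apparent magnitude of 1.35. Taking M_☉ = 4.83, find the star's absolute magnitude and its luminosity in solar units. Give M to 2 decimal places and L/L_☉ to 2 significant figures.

d = 1/p = 1000/105 mas = 9.524 pc
M = m − 5 log₁₀ d + 5 = 1.35 − 5·0.9788 + 5 = 1.456
M − M_☉ = 1.456 − 4.83 = -3.374
L/L_☉ = 10^(−0.4 × -3.374) = 22.37

M ≈ 1.46; L/L_☉ ≈ 22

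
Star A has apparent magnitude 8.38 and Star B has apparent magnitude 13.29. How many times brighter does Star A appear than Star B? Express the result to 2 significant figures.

92

Magnitude difference = -4.91
Flux ratio = 10^(−0.4 Δm) = 10^(−0.4 × -4.91) = 10^1.964 = 92.04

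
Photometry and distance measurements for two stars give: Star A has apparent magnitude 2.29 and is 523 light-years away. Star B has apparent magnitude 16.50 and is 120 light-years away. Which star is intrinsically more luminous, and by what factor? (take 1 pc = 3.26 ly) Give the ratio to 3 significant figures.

Star A is more luminous, by a factor of 9.18×10^6.

Star A: d = 523 ly / 3.26 = 160.4 pc
Star A: M = m − 5 log₁₀ d + 5 = 2.29 − 5·2.2053 + 5 = -3.736
Star B: d = 120 ly / 3.26 = 36.81 pc
Star B: M = m − 5 log₁₀ d + 5 = 16.50 − 5·1.5660 + 5 = 13.670
ΔM = M_A − M_B = -3.736 − (13.670) = -17.407; smaller M is more luminous → Star A.
L ratio = 10^(0.4 |ΔM|) = 10^6.963 = 9.176×10^6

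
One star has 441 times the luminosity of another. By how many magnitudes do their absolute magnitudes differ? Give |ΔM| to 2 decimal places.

|ΔM| ≈ 6.61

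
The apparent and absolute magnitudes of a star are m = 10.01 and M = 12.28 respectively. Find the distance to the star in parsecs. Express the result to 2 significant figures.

Distance modulus: m − M = 10.01 − (12.28) = -2.270
m − M = 5 log₁₀ d − 5
log₁₀ d = (m − M)/5 + 1 = 0.5460
d = 10^0.5460 = 3.516 pc

d ≈ 3.5 pc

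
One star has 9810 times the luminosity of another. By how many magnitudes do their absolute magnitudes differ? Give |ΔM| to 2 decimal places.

Pogson: ΔM = −2.5 log₁₀(ratio) = −2.5 log₁₀(9810) = −2.5 × 3.9917 = -9.979

|ΔM| ≈ 9.98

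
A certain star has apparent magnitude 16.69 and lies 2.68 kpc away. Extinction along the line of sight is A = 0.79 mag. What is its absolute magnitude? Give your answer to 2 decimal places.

d = 2.68 kpc = 2680 pc
5 log₁₀(d/10 pc) = 5 log₁₀(2680) − 5 = 12.141
M = m − 5 log₁₀(d/10) − A = 16.69 − 12.141 − 0.79 = 3.759

M ≈ 3.76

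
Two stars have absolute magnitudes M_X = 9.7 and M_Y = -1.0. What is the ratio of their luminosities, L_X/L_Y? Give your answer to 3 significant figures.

ΔM = M_X − M_Y = 10.7
L_X/L_Y = 10^(−0.4 ΔM) = 10^-4.280 = 5.248×10^-5

L_X/L_Y ≈ 5.25×10^-5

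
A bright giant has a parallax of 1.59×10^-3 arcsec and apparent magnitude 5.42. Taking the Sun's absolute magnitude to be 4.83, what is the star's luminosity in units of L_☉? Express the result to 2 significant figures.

d = 1/p = 1/1.59×10^-3″ = 628.9 pc
M = m − 5 log₁₀ d + 5 = 5.42 − 5·2.7986 + 5 = -3.573
M − M_☉ = -3.573 − 4.83 = -8.403
L/L_☉ = 10^(−0.4 × -8.403) = 2297

L/L_☉ ≈ 2300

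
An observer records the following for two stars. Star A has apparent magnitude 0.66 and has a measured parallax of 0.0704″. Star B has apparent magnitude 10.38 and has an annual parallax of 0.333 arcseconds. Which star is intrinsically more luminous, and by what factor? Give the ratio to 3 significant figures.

Star A is more luminous, by a factor of 173000.

Star A: d = 1/p = 1/0.0704″ = 14.20 pc
Star A: M = m − 5 log₁₀ d + 5 = 0.66 − 5·1.1524 + 5 = -0.102
Star B: d = 1/p = 1/0.333″ = 3.003 pc
Star B: M = m − 5 log₁₀ d + 5 = 10.38 − 5·0.4776 + 5 = 12.992
ΔM = M_A − M_B = -0.102 − (12.992) = -13.094; smaller M is more luminous → Star A.
L ratio = 10^(0.4 |ΔM|) = 10^5.238 = 172900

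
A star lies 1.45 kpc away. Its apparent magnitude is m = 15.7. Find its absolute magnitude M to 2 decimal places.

d = 1.45 kpc = 1450 pc
5 log₁₀(d/10 pc) = 5 log₁₀(1450) − 5 = 10.807
M = m − 5 log₁₀(d/10) = 15.7 − 10.807 = 4.893

M ≈ 4.89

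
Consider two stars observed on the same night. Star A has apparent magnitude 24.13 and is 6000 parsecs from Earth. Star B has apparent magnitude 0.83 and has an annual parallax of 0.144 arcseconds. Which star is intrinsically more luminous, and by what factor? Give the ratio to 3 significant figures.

Star B is more luminous, by a factor of 2800.

Star A: M = m − 5 log₁₀ d + 5 = 24.13 − 5·3.7782 + 5 = 10.239
Star B: d = 1/p = 1/0.144″ = 6.944 pc
Star B: M = m − 5 log₁₀ d + 5 = 0.83 − 5·0.8416 + 5 = 1.622
ΔM = M_A − M_B = 10.239 − (1.622) = 8.617; smaller M is more luminous → Star B.
L ratio = 10^(0.4 |ΔM|) = 10^3.447 = 2799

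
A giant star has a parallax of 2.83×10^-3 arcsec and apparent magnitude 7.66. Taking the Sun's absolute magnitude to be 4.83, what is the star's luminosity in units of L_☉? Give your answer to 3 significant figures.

d = 1/p = 1/2.83×10^-3″ = 353.4 pc
M = m − 5 log₁₀ d + 5 = 7.66 − 5·2.5482 + 5 = -0.081
M − M_☉ = -0.081 − 4.83 = -4.911
L/L_☉ = 10^(−0.4 × -4.911) = 92.14

L/L_☉ ≈ 92.1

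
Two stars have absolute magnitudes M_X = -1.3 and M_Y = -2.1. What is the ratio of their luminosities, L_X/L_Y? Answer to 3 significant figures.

L_X/L_Y ≈ 0.479

ΔM = M_X − M_Y = 0.8
L_X/L_Y = 10^(−0.4 ΔM) = 10^-0.320 = 0.4786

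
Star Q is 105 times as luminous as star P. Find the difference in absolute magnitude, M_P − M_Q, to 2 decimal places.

M_P − M_Q ≈ 5.05

Pogson: ΔM = −2.5 log₁₀(ratio) = −2.5 log₁₀(105) = −2.5 × 2.0212 = -5.053
Star Q is brighter so has the smaller magnitude: M_P − M_Q is positive.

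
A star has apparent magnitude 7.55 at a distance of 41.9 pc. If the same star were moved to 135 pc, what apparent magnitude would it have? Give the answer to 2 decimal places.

Flux ∝ 1/d², so Δm = 5 log₁₀(d₂/d₁) = 5 log₁₀(135/41.9) = 2.541
m₂ = m₁ + Δm = 7.55 + (2.541) = 10.091

m ≈ 10.09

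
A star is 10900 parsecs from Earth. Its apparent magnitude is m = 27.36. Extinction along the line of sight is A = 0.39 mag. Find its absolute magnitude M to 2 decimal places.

M ≈ 11.78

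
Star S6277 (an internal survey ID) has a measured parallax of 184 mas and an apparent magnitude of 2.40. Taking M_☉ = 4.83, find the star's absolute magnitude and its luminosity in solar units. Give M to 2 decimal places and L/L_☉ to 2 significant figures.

d = 1/p = 1000/184 mas = 5.435 pc
M = m − 5 log₁₀ d + 5 = 2.40 − 5·0.7352 + 5 = 3.724
M − M_☉ = 3.724 − 4.83 = -1.106
L/L_☉ = 10^(−0.4 × -1.106) = 2.769

M ≈ 3.72; L/L_☉ ≈ 2.8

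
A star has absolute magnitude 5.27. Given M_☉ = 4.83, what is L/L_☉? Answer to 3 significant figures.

M − M_☉ = 5.27 − 4.83 = 0.440
L/L_☉ = 10^(−0.4 (M − M_☉)) = 10^-0.176 = 0.6668

L/L_☉ ≈ 0.667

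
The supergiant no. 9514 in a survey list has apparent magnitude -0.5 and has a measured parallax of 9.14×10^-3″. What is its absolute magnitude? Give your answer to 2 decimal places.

d = 1/p = 1/9.14×10^-3″ = 109.4 pc
5 log₁₀(d/10 pc) = 5 log₁₀(109.4) − 5 = 5.195
M = m − 5 log₁₀(d/10) = -0.5 − 5.195 = -5.695

M ≈ -5.70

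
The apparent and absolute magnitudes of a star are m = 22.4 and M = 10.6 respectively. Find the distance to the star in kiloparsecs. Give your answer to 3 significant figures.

Distance modulus: m − M = 22.4 − (10.6) = 11.800
m − M = 5 log₁₀ d − 5
log₁₀ d = (m − M)/5 + 1 = 3.3600
d = 10^3.3600 = 2291 pc
= 2.291 kpc

d ≈ 2.29 kpc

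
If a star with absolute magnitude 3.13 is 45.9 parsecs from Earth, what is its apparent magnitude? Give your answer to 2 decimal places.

m ≈ 6.44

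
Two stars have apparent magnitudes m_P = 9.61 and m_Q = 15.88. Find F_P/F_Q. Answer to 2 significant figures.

Δm = 9.61 − (15.88) = -6.27
Flux ratio = 10^(−0.4 Δm) = 10^(−0.4 × -6.27) = 10^2.508 = 322.1

F_P/F_Q ≈ 320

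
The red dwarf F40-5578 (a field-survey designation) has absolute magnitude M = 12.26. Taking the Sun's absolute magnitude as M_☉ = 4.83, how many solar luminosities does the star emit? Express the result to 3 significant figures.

L/L_☉ ≈ 1.07×10^-3

M − M_☉ = 12.26 − 4.83 = 7.430
L/L_☉ = 10^(−0.4 (M − M_☉)) = 10^-2.972 = 1.067×10^-3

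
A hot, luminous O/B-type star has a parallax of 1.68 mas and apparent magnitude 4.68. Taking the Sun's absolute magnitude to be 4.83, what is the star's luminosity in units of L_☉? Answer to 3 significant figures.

L/L_☉ ≈ 4070

d = 1/p = 1000/1.68 mas = 595.2 pc
M = m − 5 log₁₀ d + 5 = 4.68 − 5·2.7747 + 5 = -4.193
M − M_☉ = -4.193 − 4.83 = -9.023
L/L_☉ = 10^(−0.4 × -9.023) = 4068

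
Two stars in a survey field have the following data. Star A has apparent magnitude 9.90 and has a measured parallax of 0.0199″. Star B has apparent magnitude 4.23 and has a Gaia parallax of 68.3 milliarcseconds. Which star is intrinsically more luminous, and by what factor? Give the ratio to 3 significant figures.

Star B is more luminous, by a factor of 15.7.

Star A: d = 1/p = 1/0.0199″ = 50.25 pc
Star A: M = m − 5 log₁₀ d + 5 = 9.90 − 5·1.7011 + 5 = 6.394
Star B: p = 68.3 mas = 0.0683″ → d = 1/p = 14.64 pc
Star B: M = m − 5 log₁₀ d + 5 = 4.23 − 5·1.1656 + 5 = 3.402
ΔM = M_A − M_B = 6.394 − (3.402) = 2.992; smaller M is more luminous → Star B.
L ratio = 10^(0.4 |ΔM|) = 10^1.197 = 15.73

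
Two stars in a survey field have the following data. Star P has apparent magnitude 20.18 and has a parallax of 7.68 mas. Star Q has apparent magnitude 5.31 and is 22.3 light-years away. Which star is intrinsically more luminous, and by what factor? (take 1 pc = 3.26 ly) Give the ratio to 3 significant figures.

Star P: p = 7.68 mas = 7.68×10^-3″ → d = 1/p = 130.2 pc
Star P: M = m − 5 log₁₀ d + 5 = 20.18 − 5·2.1146 + 5 = 14.607
Star Q: d = 22.3 ly / 3.26 = 6.840 pc
Star Q: M = m − 5 log₁₀ d + 5 = 5.31 − 5·0.8351 + 5 = 6.135
ΔM = M_P − M_Q = 14.607 − (6.135) = 8.472; smaller M is more luminous → Star Q.
L ratio = 10^(0.4 |ΔM|) = 10^3.389 = 2448

Star Q is more luminous, by a factor of 2450.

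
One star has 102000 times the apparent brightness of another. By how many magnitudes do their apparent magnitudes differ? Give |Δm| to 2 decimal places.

Pogson: Δm = −2.5 log₁₀(ratio) = −2.5 log₁₀(102000) = −2.5 × 5.0086 = -12.522

|Δm| ≈ 12.52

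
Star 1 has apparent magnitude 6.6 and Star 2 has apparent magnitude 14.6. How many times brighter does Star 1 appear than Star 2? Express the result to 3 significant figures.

1580

Δm = 6.6 − (14.6) = -8.0
Flux ratio = 10^(−0.4 Δm) = 10^(−0.4 × -8.0) = 10^3.200 = 1585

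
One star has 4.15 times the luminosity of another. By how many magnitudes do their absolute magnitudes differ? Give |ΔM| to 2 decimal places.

|ΔM| ≈ 1.55

Pogson: ΔM = −2.5 log₁₀(ratio) = −2.5 log₁₀(4.15) = −2.5 × 0.6180 = -1.545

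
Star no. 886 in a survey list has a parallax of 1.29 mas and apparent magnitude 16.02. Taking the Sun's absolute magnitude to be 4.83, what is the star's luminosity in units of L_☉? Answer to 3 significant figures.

d = 1/p = 1000/1.29 mas = 775.2 pc
M = m − 5 log₁₀ d + 5 = 16.02 − 5·2.8894 + 5 = 6.573
M − M_☉ = 6.573 − 4.83 = 1.743
L/L_☉ = 10^(−0.4 × 1.743) = 0.2008

L/L_☉ ≈ 0.201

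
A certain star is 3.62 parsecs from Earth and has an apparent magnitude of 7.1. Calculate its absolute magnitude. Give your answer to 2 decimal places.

M ≈ 9.31

5 log₁₀(d/10 pc) = 5 log₁₀(3.620) − 5 = -2.206
M = m − 5 log₁₀(d/10) = 7.1 + 2.206 = 9.306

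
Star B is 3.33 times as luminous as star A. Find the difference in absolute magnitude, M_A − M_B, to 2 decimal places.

M_A − M_B ≈ 1.31

Pogson: ΔM = −2.5 log₁₀(ratio) = −2.5 log₁₀(3.33) = −2.5 × 0.5224 = -1.306
Star B is brighter so has the smaller magnitude: M_A − M_B is positive.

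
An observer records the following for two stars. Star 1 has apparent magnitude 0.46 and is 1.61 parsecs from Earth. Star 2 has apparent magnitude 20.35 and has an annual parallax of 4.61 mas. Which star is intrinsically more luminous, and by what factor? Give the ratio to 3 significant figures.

Star 1: M = m − 5 log₁₀ d + 5 = 0.46 − 5·0.2068 + 5 = 4.426
Star 2: p = 4.61 mas = 4.61×10^-3″ → d = 1/p = 216.9 pc
Star 2: M = m − 5 log₁₀ d + 5 = 20.35 − 5·2.3363 + 5 = 13.669
ΔM = M_1 − M_2 = 4.426 − (13.669) = -9.243; smaller M is more luminous → Star 1.
L ratio = 10^(0.4 |ΔM|) = 10^3.697 = 4978

Star 1 is more luminous, by a factor of 4980.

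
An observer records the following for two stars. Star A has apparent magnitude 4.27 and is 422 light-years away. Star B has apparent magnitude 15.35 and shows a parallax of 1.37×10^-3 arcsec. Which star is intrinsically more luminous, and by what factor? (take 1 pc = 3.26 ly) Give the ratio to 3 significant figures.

Star A is more luminous, by a factor of 850.

Star A: d = 422 ly / 3.26 = 129.4 pc
Star A: M = m − 5 log₁₀ d + 5 = 4.27 − 5·2.1121 + 5 = -1.290
Star B: d = 1/p = 1/1.37×10^-3″ = 729.9 pc
Star B: M = m − 5 log₁₀ d + 5 = 15.35 − 5·2.8633 + 5 = 6.034
ΔM = M_A − M_B = -1.290 − (6.034) = -7.324; smaller M is more luminous → Star A.
L ratio = 10^(0.4 |ΔM|) = 10^2.930 = 850.4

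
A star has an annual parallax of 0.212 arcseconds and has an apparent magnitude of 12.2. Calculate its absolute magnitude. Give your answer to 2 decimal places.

M ≈ 13.83

d = 1/p = 1/0.212″ = 4.717 pc
5 log₁₀(d/10 pc) = 5 log₁₀(4.717) − 5 = -1.632
M = m − 5 log₁₀(d/10) = 12.2 + 1.632 = 13.832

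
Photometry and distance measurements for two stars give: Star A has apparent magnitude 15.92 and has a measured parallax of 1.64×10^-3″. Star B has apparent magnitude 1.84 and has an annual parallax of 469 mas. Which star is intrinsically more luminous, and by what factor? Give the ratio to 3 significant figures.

Star B is more luminous, by a factor of 5.24.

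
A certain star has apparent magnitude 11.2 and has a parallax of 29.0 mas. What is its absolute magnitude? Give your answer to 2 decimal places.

M ≈ 8.51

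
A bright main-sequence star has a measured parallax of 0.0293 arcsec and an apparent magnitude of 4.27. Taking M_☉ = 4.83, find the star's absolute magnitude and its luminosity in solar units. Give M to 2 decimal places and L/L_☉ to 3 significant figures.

M ≈ 1.60; L/L_☉ ≈ 19.5

d = 1/p = 1/0.0293″ = 34.13 pc
M = m − 5 log₁₀ d + 5 = 4.27 − 5·1.5331 + 5 = 1.604
M − M_☉ = 1.604 − 4.83 = -3.226
L/L_☉ = 10^(−0.4 × -3.226) = 19.51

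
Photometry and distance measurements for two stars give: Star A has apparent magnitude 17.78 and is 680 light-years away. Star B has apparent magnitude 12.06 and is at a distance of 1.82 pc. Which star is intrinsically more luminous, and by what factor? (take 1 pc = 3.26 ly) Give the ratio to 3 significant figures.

Star A: d = 680 ly / 3.26 = 208.6 pc
Star A: M = m − 5 log₁₀ d + 5 = 17.78 − 5·2.3193 + 5 = 11.184
Star B: M = m − 5 log₁₀ d + 5 = 12.06 − 5·0.2601 + 5 = 15.760
ΔM = M_A − M_B = 11.184 − (15.760) = -4.576; smaller M is more luminous → Star A.
L ratio = 10^(0.4 |ΔM|) = 10^1.830 = 67.68

Star A is more luminous, by a factor of 67.7.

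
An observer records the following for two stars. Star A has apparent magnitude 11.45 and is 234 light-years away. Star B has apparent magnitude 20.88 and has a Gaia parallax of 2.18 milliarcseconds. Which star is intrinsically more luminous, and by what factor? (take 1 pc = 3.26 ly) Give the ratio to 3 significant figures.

Star A is more luminous, by a factor of 145.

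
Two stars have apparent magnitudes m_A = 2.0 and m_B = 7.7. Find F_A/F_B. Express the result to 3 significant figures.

Δm = 2.0 − (7.7) = -5.7
Flux ratio = 10^(−0.4 Δm) = 10^(−0.4 × -5.7) = 10^2.280 = 190.5

F_A/F_B ≈ 191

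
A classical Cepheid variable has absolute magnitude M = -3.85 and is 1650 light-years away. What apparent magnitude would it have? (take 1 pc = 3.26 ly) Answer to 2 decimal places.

m ≈ 4.67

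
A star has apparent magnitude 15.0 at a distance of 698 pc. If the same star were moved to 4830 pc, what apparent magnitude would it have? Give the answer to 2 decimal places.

m ≈ 19.20

Flux ∝ 1/d², so Δm = 5 log₁₀(d₂/d₁) = 5 log₁₀(4830/698) = 4.200
m₂ = m₁ + Δm = 15.0 + (4.200) = 19.200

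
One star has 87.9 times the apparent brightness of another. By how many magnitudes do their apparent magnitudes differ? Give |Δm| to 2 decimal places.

Pogson: Δm = −2.5 log₁₀(ratio) = −2.5 log₁₀(87.9) = −2.5 × 1.9440 = -4.860

|Δm| ≈ 4.86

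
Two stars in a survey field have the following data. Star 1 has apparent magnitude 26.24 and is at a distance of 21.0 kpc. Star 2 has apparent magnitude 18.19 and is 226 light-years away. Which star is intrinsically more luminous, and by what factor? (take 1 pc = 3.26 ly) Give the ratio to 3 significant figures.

Star 1 is more luminous, by a factor of 55.3.

Star 1: d = 21.0 kpc = 21000 pc
Star 1: M = m − 5 log₁₀ d + 5 = 26.24 − 5·4.3222 + 5 = 9.629
Star 2: d = 226 ly / 3.26 = 69.33 pc
Star 2: M = m − 5 log₁₀ d + 5 = 18.19 − 5·1.8409 + 5 = 13.986
ΔM = M_1 − M_2 = 9.629 − (13.986) = -4.357; smaller M is more luminous → Star 1.
L ratio = 10^(0.4 |ΔM|) = 10^1.743 = 55.29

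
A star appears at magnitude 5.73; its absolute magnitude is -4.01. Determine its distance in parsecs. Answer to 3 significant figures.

μ = m − M = 9.740
m − M = 5 log₁₀ d − 5
log₁₀ d = (m − M)/5 + 1 = 2.9480
d = 10^2.9480 = 887.2 pc

d ≈ 887 pc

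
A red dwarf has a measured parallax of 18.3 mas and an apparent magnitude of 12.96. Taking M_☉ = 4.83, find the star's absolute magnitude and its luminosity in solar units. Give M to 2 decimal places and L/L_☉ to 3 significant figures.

M ≈ 9.27; L/L_☉ ≈ 0.0167

d = 1/p = 1000/18.3 mas = 54.64 pc
M = m − 5 log₁₀ d + 5 = 12.96 − 5·1.7375 + 5 = 9.272
M − M_☉ = 9.272 − 4.83 = 4.442
L/L_☉ = 10^(−0.4 × 4.442) = 0.01671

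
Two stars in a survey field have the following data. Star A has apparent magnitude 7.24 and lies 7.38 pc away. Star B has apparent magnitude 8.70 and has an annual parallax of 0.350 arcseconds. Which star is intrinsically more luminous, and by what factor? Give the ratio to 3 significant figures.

Star A is more luminous, by a factor of 25.6.

Star A: M = m − 5 log₁₀ d + 5 = 7.24 − 5·0.8681 + 5 = 7.900
Star B: d = 1/p = 1/0.350″ = 2.857 pc
Star B: M = m − 5 log₁₀ d + 5 = 8.70 − 5·0.4559 + 5 = 11.420
ΔM = M_A − M_B = 7.900 − (11.420) = -3.521; smaller M is more luminous → Star A.
L ratio = 10^(0.4 |ΔM|) = 10^1.408 = 25.60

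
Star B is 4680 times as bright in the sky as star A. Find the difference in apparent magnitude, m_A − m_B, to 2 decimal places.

Pogson: Δm = −2.5 log₁₀(ratio) = −2.5 log₁₀(4680) = −2.5 × 3.6702 = -9.176
Star B is brighter so has the smaller magnitude: m_A − m_B is positive.

m_A − m_B ≈ 9.18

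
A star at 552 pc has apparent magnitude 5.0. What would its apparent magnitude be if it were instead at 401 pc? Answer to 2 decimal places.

Flux ∝ 1/d², so Δm = 5 log₁₀(d₂/d₁) = 5 log₁₀(401/552) = -0.694
m₂ = m₁ + Δm = 5.0 + (-0.694) = 4.306

m ≈ 4.31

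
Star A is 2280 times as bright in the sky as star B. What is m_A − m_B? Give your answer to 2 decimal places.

m_A − m_B ≈ -8.39

Pogson: Δm = −2.5 log₁₀(ratio) = −2.5 log₁₀(2280) = −2.5 × 3.3579 = -8.395
Star A is brighter, so it has the smaller magnitude: the difference is negative.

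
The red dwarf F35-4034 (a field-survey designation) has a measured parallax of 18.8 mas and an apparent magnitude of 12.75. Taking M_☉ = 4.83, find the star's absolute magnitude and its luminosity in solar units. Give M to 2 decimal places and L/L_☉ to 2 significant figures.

M ≈ 9.12; L/L_☉ ≈ 0.019

d = 1/p = 1000/18.8 mas = 53.19 pc
M = m − 5 log₁₀ d + 5 = 12.75 − 5·1.7258 + 5 = 9.121
M − M_☉ = 9.121 − 4.83 = 4.291
L/L_☉ = 10^(−0.4 × 4.291) = 0.01922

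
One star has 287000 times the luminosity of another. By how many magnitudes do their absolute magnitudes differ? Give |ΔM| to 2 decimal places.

|ΔM| ≈ 13.64

Pogson: ΔM = −2.5 log₁₀(ratio) = −2.5 log₁₀(287000) = −2.5 × 5.4579 = -13.645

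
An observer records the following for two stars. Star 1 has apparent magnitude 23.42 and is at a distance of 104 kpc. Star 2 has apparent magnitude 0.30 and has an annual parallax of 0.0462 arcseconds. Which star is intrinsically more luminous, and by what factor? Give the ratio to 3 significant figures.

Star 1: d = 104 kpc = 104000 pc
Star 1: M = m − 5 log₁₀ d + 5 = 23.42 − 5·5.0170 + 5 = 3.335
Star 2: d = 1/p = 1/0.0462″ = 21.65 pc
Star 2: M = m − 5 log₁₀ d + 5 = 0.30 − 5·1.3354 + 5 = -1.377
ΔM = M_1 − M_2 = 3.335 − (-1.377) = 4.712; smaller M is more luminous → Star 2.
L ratio = 10^(0.4 |ΔM|) = 10^1.885 = 76.67

Star 2 is more luminous, by a factor of 76.7.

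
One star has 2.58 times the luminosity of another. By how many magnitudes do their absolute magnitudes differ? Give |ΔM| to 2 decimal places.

|ΔM| ≈ 1.03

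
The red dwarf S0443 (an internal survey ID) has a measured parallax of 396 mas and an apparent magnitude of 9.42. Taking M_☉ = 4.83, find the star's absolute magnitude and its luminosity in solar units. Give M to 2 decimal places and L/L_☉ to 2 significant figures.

M ≈ 12.41; L/L_☉ ≈ 9.3×10^-4

d = 1/p = 1000/396 mas = 2.525 pc
M = m − 5 log₁₀ d + 5 = 9.42 − 5·0.4023 + 5 = 12.408
M − M_☉ = 12.408 − 4.83 = 7.578
L/L_☉ = 10^(−0.4 × 7.578) = 9.303×10^-4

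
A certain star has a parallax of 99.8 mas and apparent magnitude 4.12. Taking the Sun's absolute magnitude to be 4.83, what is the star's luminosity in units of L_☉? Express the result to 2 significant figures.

d = 1/p = 1000/99.8 mas = 10.02 pc
M = m − 5 log₁₀ d + 5 = 4.12 − 5·1.0009 + 5 = 4.116
M − M_☉ = 4.116 − 4.83 = -0.714
L/L_☉ = 10^(−0.4 × -0.714) = 1.931

L/L_☉ ≈ 1.9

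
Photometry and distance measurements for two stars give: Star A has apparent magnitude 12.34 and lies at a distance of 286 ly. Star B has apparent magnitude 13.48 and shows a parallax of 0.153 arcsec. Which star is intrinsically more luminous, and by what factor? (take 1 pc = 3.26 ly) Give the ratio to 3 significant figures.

Star A is more luminous, by a factor of 515.

Star A: d = 286 ly / 3.26 = 87.73 pc
Star A: M = m − 5 log₁₀ d + 5 = 12.34 − 5·1.9431 + 5 = 7.624
Star B: d = 1/p = 1/0.153″ = 6.536 pc
Star B: M = m − 5 log₁₀ d + 5 = 13.48 − 5·0.8153 + 5 = 14.403
ΔM = M_A − M_B = 7.624 − (14.403) = -6.779; smaller M is more luminous → Star A.
L ratio = 10^(0.4 |ΔM|) = 10^2.712 = 514.8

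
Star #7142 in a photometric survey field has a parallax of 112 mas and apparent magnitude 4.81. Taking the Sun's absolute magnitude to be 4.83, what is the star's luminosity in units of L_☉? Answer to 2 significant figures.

L/L_☉ ≈ 0.81

d = 1/p = 1000/112 mas = 8.929 pc
M = m − 5 log₁₀ d + 5 = 4.81 − 5·0.9508 + 5 = 5.056
M − M_☉ = 5.056 − 4.83 = 0.226
L/L_☉ = 10^(−0.4 × 0.226) = 0.8120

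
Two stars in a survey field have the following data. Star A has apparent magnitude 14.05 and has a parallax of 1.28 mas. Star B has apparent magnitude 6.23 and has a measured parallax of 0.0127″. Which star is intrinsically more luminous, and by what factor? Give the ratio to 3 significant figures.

Star B is more luminous, by a factor of 13.6.

Star A: p = 1.28 mas = 1.28×10^-3″ → d = 1/p = 781.2 pc
Star A: M = m − 5 log₁₀ d + 5 = 14.05 − 5·2.8928 + 5 = 4.586
Star B: d = 1/p = 1/0.0127″ = 78.74 pc
Star B: M = m − 5 log₁₀ d + 5 = 6.23 − 5·1.8962 + 5 = 1.749
ΔM = M_A − M_B = 4.586 − (1.749) = 2.837; smaller M is more luminous → Star B.
L ratio = 10^(0.4 |ΔM|) = 10^1.135 = 13.64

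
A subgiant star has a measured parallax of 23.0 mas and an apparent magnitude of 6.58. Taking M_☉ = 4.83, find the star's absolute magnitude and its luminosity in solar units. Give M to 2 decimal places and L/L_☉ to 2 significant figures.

M ≈ 3.39; L/L_☉ ≈ 3.8

d = 1/p = 1000/23.0 mas = 43.48 pc
M = m − 5 log₁₀ d + 5 = 6.58 − 5·1.6383 + 5 = 3.389
M − M_☉ = 3.389 − 4.83 = -1.441
L/L_☉ = 10^(−0.4 × -1.441) = 3.772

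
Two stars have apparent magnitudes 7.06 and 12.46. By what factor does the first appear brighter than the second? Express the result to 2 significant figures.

140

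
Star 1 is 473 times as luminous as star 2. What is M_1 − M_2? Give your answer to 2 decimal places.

Pogson: ΔM = −2.5 log₁₀(ratio) = −2.5 log₁₀(473) = −2.5 × 2.6749 = -6.687
Star 1 is brighter, so it has the smaller magnitude: the difference is negative.

M_1 − M_2 ≈ -6.69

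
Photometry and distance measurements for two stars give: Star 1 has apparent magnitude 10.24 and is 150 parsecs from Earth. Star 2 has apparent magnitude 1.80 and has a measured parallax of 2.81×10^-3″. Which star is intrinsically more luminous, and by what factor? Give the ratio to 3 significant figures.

Star 1: M = m − 5 log₁₀ d + 5 = 10.24 − 5·2.1761 + 5 = 4.360
Star 2: d = 1/p = 1/2.81×10^-3″ = 355.9 pc
Star 2: M = m − 5 log₁₀ d + 5 = 1.80 − 5·2.5513 + 5 = -5.956
ΔM = M_1 − M_2 = 4.360 − (-5.956) = 10.316; smaller M is more luminous → Star 2.
L ratio = 10^(0.4 |ΔM|) = 10^4.126 = 13380

Star 2 is more luminous, by a factor of 13400.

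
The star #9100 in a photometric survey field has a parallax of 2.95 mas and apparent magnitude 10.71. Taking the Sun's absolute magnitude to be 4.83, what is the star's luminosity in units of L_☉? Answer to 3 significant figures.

d = 1/p = 1000/2.95 mas = 339.0 pc
M = m − 5 log₁₀ d + 5 = 10.71 − 5·2.5302 + 5 = 3.059
M − M_☉ = 3.059 − 4.83 = -1.771
L/L_☉ = 10^(−0.4 × -1.771) = 5.109

L/L_☉ ≈ 5.11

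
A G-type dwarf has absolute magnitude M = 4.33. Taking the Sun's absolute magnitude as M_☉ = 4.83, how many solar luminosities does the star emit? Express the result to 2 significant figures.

L/L_☉ ≈ 1.6

M − M_☉ = 4.33 − 4.83 = -0.500
L/L_☉ = 10^(−0.4 (M − M_☉)) = 10^0.200 = 1.585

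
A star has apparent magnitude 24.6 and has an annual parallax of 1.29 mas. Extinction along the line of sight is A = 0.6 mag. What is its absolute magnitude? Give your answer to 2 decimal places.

M ≈ 14.55

p = 1.29 mas = 1.29×10^-3″ → d = 1/p = 775.2 pc
5 log₁₀(d/10 pc) = 5 log₁₀(775.2) − 5 = 9.447
M = m − 5 log₁₀(d/10) − A = 24.6 − 9.447 − 0.6 = 14.553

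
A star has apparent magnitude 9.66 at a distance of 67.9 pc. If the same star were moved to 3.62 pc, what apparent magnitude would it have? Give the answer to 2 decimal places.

Flux ∝ 1/d², so Δm = 5 log₁₀(d₂/d₁) = 5 log₁₀(3.62/67.9) = -6.366
m₂ = m₁ + Δm = 9.66 + (-6.366) = 3.294

m ≈ 3.29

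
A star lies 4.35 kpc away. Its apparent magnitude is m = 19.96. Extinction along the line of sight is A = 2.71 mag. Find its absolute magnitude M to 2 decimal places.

d = 4.35 kpc = 4350 pc
5 log₁₀(d/10 pc) = 5 log₁₀(4350) − 5 = 13.192
M = m − 5 log₁₀(d/10) − A = 19.96 − 13.192 − 2.71 = 4.058

M ≈ 4.06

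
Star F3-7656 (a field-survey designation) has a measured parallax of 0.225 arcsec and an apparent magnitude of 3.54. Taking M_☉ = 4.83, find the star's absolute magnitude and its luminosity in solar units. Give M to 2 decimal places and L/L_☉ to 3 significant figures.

M ≈ 5.30; L/L_☉ ≈ 0.648

d = 1/p = 1/0.225″ = 4.444 pc
M = m − 5 log₁₀ d + 5 = 3.54 − 5·0.6478 + 5 = 5.301
M − M_☉ = 5.301 − 4.83 = 0.471
L/L_☉ = 10^(−0.4 × 0.471) = 0.6481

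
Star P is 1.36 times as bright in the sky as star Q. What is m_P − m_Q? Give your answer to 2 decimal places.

m_P − m_Q ≈ -0.33

Pogson: Δm = −2.5 log₁₀(ratio) = −2.5 log₁₀(1.36) = −2.5 × 0.1335 = -0.334
Star P is brighter, so it has the smaller magnitude: the difference is negative.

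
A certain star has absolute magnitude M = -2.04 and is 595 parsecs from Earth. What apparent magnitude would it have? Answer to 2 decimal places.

m = M + 5 log₁₀ d − 5 = -2.04 + 5·2.7745 − 5 = 6.833

m ≈ 6.83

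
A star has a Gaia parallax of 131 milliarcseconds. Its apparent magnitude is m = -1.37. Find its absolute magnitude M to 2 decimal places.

p = 131 mas = 0.131″ → d = 1/p = 7.634 pc
5 log₁₀(d/10 pc) = 5 log₁₀(7.634) − 5 = -0.586
M = m − 5 log₁₀(d/10) = -1.37 + 0.586 = -0.784

M ≈ -0.78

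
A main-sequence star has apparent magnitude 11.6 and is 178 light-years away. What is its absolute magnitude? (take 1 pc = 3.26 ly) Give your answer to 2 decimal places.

d = 178 ly / 3.26 = 54.60 pc
5 log₁₀(d/10 pc) = 5 log₁₀(54.60) − 5 = 3.686
M = m − 5 log₁₀(d/10) = 11.6 − 3.686 = 7.914

M ≈ 7.91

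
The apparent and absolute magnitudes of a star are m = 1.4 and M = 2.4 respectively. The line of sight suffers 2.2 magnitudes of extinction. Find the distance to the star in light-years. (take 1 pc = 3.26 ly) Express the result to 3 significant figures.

m − M = 5 log₁₀(d/10 pc) + A  ⇒  1.4 − (2.4) − 2.2 = 5 log₁₀(d/10)
-3.200 = 5 log₁₀(d/10)
log₁₀ d = (m − M − A)/5 + 1 = 0.3600
d = 10^0.3600 = 2.291 pc
= 7.468 ly

d ≈ 7.47 ly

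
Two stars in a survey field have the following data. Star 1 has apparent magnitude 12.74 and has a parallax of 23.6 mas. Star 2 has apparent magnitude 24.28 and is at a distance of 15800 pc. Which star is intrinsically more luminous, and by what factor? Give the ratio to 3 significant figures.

Star 2 is more luminous, by a factor of 3.37.

Star 1: p = 23.6 mas = 0.0236″ → d = 1/p = 42.37 pc
Star 1: M = m − 5 log₁₀ d + 5 = 12.74 − 5·1.6271 + 5 = 9.605
Star 2: M = m − 5 log₁₀ d + 5 = 24.28 − 5·4.1987 + 5 = 8.287
ΔM = M_1 − M_2 = 9.605 − (8.287) = 1.318; smaller M is more luminous → Star 2.
L ratio = 10^(0.4 |ΔM|) = 10^0.527 = 3.366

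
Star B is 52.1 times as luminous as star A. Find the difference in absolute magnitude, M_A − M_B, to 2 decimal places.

M_A − M_B ≈ 4.29

Pogson: ΔM = −2.5 log₁₀(ratio) = −2.5 log₁₀(52.1) = −2.5 × 1.7168 = -4.292
Star B is brighter so has the smaller magnitude: M_A − M_B is positive.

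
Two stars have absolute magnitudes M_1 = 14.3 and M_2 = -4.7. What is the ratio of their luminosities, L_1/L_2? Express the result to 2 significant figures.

ΔM = M_1 − M_2 = 19.0
L_1/L_2 = 10^(−0.4 ΔM) = 10^-7.600 = 2.512×10^-8

L_1/L_2 ≈ 2.5×10^-8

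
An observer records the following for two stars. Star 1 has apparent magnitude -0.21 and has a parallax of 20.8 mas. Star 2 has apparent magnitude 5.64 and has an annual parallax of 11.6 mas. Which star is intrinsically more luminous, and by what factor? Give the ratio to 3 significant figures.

Star 1 is more luminous, by a factor of 68.0.

Star 1: p = 20.8 mas = 0.0208″ → d = 1/p = 48.08 pc
Star 1: M = m − 5 log₁₀ d + 5 = -0.21 − 5·1.6819 + 5 = -3.620
Star 2: p = 11.6 mas = 0.0116″ → d = 1/p = 86.21 pc
Star 2: M = m − 5 log₁₀ d + 5 = 5.64 − 5·1.9355 + 5 = 0.962
ΔM = M_1 − M_2 = -3.620 − (0.962) = -4.582; smaller M is more luminous → Star 1.
L ratio = 10^(0.4 |ΔM|) = 10^1.833 = 68.04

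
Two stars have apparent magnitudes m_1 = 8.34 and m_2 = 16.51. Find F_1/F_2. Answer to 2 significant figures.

F_1/F_2 ≈ 1900

Magnitude difference = -8.17
Flux ratio = 10^(−0.4 Δm) = 10^(−0.4 × -8.17) = 10^3.268 = 1854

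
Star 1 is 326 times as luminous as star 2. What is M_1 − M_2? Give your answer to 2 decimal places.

Pogson: ΔM = −2.5 log₁₀(ratio) = −2.5 log₁₀(326) = −2.5 × 2.5132 = -6.283
Star 1 is brighter, so it has the smaller magnitude: the difference is negative.

M_1 − M_2 ≈ -6.28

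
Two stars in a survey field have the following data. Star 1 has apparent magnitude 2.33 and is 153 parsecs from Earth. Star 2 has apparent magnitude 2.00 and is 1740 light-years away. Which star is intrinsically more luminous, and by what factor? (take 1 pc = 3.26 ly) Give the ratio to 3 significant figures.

Star 2 is more luminous, by a factor of 16.5.

Star 1: M = m − 5 log₁₀ d + 5 = 2.33 − 5·2.1847 + 5 = -3.593
Star 2: d = 1740 ly / 3.26 = 533.7 pc
Star 2: M = m − 5 log₁₀ d + 5 = 2.00 − 5·2.7273 + 5 = -6.637
ΔM = M_1 − M_2 = -3.593 − (-6.637) = 3.043; smaller M is more luminous → Star 2.
L ratio = 10^(0.4 |ΔM|) = 10^1.217 = 16.49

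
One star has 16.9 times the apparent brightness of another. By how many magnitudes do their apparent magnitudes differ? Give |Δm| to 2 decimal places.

|Δm| ≈ 3.07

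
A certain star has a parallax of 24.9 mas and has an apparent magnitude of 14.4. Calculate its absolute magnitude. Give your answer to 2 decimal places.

M ≈ 11.38

p = 24.9 mas = 0.0249″ → d = 1/p = 40.16 pc
5 log₁₀(d/10 pc) = 5 log₁₀(40.16) − 5 = 3.019
M = m − 5 log₁₀(d/10) = 14.4 − 3.019 = 11.381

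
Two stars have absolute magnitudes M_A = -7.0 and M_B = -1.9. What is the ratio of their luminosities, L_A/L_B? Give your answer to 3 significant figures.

ΔM = M_A − M_B = -5.1
L_A/L_B = 10^(−0.4 ΔM) = 10^2.040 = 109.6

L_A/L_B ≈ 110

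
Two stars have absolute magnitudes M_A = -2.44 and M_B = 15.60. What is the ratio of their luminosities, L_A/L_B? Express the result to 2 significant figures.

L_A/L_B ≈ 1.6×10^7

ΔM = M_A − M_B = -18.04
L_A/L_B = 10^(−0.4 ΔM) = 10^7.216 = 1.644×10^7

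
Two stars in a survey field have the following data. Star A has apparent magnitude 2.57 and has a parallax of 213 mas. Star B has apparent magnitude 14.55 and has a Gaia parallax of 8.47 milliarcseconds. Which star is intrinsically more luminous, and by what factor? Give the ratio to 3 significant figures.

Star A is more luminous, by a factor of 98.0.

Star A: p = 213 mas = 0.213″ → d = 1/p = 4.695 pc
Star A: M = m − 5 log₁₀ d + 5 = 2.57 − 5·0.6716 + 5 = 4.212
Star B: p = 8.47 mas = 8.47×10^-3″ → d = 1/p = 118.1 pc
Star B: M = m − 5 log₁₀ d + 5 = 14.55 − 5·2.0721 + 5 = 9.189
ΔM = M_A − M_B = 4.212 − (9.189) = -4.978; smaller M is more luminous → Star A.
L ratio = 10^(0.4 |ΔM|) = 10^1.991 = 97.95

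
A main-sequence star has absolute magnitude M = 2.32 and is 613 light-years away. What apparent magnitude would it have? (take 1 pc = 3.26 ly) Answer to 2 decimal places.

d = 613 ly / 3.26 = 188.0 pc
m = M + 5 log₁₀ d − 5 = 2.32 + 5·2.2742 − 5 = 8.691

m ≈ 8.69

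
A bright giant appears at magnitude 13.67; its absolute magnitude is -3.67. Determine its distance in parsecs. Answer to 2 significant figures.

d ≈ 29000 pc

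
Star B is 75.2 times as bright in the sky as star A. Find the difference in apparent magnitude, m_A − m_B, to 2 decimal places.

m_A − m_B ≈ 4.69

Pogson: Δm = −2.5 log₁₀(ratio) = −2.5 log₁₀(75.2) = −2.5 × 1.8762 = -4.691
Star B is brighter so has the smaller magnitude: m_A − m_B is positive.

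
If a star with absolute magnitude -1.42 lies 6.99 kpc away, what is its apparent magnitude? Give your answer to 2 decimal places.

d = 6.99 kpc = 6990 pc
m = M + 5 log₁₀ d − 5 = -1.42 + 5·3.8445 − 5 = 12.802

m ≈ 12.80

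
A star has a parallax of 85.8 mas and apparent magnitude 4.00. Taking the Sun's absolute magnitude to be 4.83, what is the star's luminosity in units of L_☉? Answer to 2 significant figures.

L/L_☉ ≈ 2.9

d = 1/p = 1000/85.8 mas = 11.66 pc
M = m − 5 log₁₀ d + 5 = 4.00 − 5·1.0665 + 5 = 3.667
M − M_☉ = 3.667 − 4.83 = -1.163
L/L_☉ = 10^(−0.4 × -1.163) = 2.918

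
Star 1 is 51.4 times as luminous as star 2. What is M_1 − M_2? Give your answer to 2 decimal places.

M_1 − M_2 ≈ -4.28

Pogson: ΔM = −2.5 log₁₀(ratio) = −2.5 log₁₀(51.4) = −2.5 × 1.7110 = -4.277
Star 1 is brighter, so it has the smaller magnitude: the difference is negative.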